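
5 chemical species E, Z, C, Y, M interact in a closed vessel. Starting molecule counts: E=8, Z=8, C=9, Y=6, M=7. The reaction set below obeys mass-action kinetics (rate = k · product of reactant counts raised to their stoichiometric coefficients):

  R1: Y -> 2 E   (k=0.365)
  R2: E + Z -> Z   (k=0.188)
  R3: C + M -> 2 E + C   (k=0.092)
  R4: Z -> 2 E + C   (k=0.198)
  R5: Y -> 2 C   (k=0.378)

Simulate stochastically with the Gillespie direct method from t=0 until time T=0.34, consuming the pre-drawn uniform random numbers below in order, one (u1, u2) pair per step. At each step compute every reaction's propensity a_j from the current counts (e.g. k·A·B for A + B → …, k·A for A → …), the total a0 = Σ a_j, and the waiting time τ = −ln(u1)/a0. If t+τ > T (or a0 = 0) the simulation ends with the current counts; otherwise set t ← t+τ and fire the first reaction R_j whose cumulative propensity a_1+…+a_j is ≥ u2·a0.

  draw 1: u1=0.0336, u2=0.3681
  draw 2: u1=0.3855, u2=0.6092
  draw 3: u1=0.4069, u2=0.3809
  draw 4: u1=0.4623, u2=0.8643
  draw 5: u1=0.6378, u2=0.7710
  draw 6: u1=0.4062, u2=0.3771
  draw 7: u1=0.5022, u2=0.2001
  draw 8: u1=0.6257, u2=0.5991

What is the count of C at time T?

C at T = 10

t=0.000: E=8 Z=8 C=9 Y=6 M=7
Draw 1: a1=2.190, a2=12.032, a3=5.796, a4=1.584, a5=2.268, a0=23.870; τ=−ln(0.0336)/23.870=0.142 → t=0.142; u2·a0=0.3681·23.870=8.787; a1=2.190 < 8.787 ≤ a1+a2=14.222 → R2 fires; E=7 Z=8 C=9 Y=6 M=7
Draw 2: a1=2.190, a2=10.528, a3=5.796, a4=1.584, a5=2.268, a0=22.366; τ=−ln(0.3855)/22.366=0.043 → t=0.185; u2·a0=0.6092·22.366=13.625; a1+a2=12.718 < 13.625 ≤ a1+…+a3=18.514 → R3 fires; E=9 Z=8 C=9 Y=6 M=6
Draw 3: a1=2.190, a2=13.536, a3=4.968, a4=1.584, a5=2.268, a0=24.546; τ=−ln(0.4069)/24.546=0.037 → t=0.221; u2·a0=0.3809·24.546=9.350; a1=2.190 < 9.350 ≤ a1+a2=15.726 → R2 fires; E=8 Z=8 C=9 Y=6 M=6
Draw 4: a1=2.190, a2=12.032, a3=4.968, a4=1.584, a5=2.268, a0=23.042; τ=−ln(0.4623)/23.042=0.033 → t=0.255; u2·a0=0.8643·23.042=19.915; a1+…+a3=19.190 < 19.915 ≤ a1+…+a4=20.774 → R4 fires; E=10 Z=7 C=10 Y=6 M=6
Draw 5: a1=2.190, a2=13.160, a3=5.520, a4=1.386, a5=2.268, a0=24.524; τ=−ln(0.6378)/24.524=0.018 → t=0.273; u2·a0=0.7710·24.524=18.908; a1+a2=15.350 < 18.908 ≤ a1+…+a3=20.870 → R3 fires; E=12 Z=7 C=10 Y=6 M=5
Draw 6: a1=2.190, a2=15.792, a3=4.600, a4=1.386, a5=2.268, a0=26.236; τ=−ln(0.4062)/26.236=0.034 → t=0.308; u2·a0=0.3771·26.236=9.894; a1=2.190 < 9.894 ≤ a1+a2=17.982 → R2 fires; E=11 Z=7 C=10 Y=6 M=5
Draw 7: a1=2.190, a2=14.476, a3=4.600, a4=1.386, a5=2.268, a0=24.920; τ=−ln(0.5022)/24.920=0.028 → t=0.335; u2·a0=0.2001·24.920=4.986; a1=2.190 < 4.986 ≤ a1+a2=16.666 → R2 fires; E=10 Z=7 C=10 Y=6 M=5
Draw 8: a1=2.190, a2=13.160, a3=4.600, a4=1.386, a5=2.268, a0=23.604; τ=−ln(0.6257)/23.604=0.020 → t=0.355 > T=0.34: stop.
Read off C at T=0.34: 10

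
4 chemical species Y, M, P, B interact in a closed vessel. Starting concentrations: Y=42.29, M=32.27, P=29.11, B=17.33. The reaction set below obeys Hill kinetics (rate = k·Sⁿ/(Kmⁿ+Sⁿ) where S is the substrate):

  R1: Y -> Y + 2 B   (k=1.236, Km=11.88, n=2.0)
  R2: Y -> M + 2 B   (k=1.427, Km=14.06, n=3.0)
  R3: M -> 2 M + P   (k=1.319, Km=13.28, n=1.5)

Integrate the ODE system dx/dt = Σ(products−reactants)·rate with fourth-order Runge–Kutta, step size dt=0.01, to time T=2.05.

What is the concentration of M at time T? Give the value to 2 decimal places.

RK4 with dt=0.01: 205 steps to T=2.05. Trajectory (selected grid times):
t=0.00: Y=42.29 M=32.27 P=29.11 B=17.33
t=0.23: Y=41.97 M=32.83 P=29.35 B=18.49
t=0.46: Y=41.66 M=33.39 P=29.59 B=19.65
t=0.68: Y=41.36 M=33.92 P=29.83 B=20.76
t=0.91: Y=41.04 M=34.48 P=30.07 B=21.91
t=1.14: Y=40.72 M=35.04 P=30.31 B=23.07
t=1.37: Y=40.41 M=35.60 P=30.56 B=24.22
t=1.59: Y=40.11 M=36.14 P=30.80 B=25.32
t=1.82: Y=39.79 M=36.70 P=31.05 B=26.47
t=2.05: Y=39.48 M=37.27 P=31.30 B=27.62
Read off M at T=2.05: 37.27

M at T = 37.27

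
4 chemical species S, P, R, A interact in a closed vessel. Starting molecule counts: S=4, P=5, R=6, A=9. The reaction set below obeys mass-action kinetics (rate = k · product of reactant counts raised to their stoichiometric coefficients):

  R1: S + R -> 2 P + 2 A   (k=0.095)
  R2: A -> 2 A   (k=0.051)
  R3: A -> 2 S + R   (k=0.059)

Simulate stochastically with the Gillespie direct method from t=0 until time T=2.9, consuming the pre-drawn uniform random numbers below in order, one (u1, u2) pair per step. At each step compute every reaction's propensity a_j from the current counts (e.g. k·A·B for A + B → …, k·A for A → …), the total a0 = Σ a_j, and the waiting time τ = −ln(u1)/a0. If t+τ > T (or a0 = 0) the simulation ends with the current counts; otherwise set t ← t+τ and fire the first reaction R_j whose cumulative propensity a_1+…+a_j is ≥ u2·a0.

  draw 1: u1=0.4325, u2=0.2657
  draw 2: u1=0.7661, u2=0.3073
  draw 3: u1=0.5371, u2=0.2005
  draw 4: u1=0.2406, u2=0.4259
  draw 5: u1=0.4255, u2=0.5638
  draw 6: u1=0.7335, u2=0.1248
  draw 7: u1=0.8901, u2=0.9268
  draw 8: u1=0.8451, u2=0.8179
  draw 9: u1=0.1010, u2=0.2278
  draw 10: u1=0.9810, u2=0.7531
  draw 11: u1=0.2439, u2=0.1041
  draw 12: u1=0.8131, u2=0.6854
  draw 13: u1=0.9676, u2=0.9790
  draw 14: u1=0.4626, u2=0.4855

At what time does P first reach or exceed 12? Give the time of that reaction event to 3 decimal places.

t=0.000: S=4 P=5 R=6 A=9
Draw 1: a1=2.280, a2=0.459, a3=0.531, a0=3.270; τ=−ln(0.4325)/3.270=0.256 → t=0.256; u2·a0=0.2657·3.270=0.869 ≤ a1=2.280 → R1 fires; S=3 P=7 R=5 A=11
Draw 2: a1=1.425, a2=0.561, a3=0.649, a0=2.635; τ=−ln(0.7661)/2.635=0.101 → t=0.357; u2·a0=0.3073·2.635=0.810 ≤ a1=1.425 → R1 fires; S=2 P=9 R=4 A=13
Draw 3: a1=0.760, a2=0.663, a3=0.767, a0=2.190; τ=−ln(0.5371)/2.190=0.284 → t=0.641; u2·a0=0.2005·2.190=0.439 ≤ a1=0.760 → R1 fires; S=1 P=11 R=3 A=15
Draw 4: a1=0.285, a2=0.765, a3=0.885, a0=1.935; τ=−ln(0.2406)/1.935=0.736 → t=1.377; u2·a0=0.4259·1.935=0.824; a1=0.285 < 0.824 ≤ a1+a2=1.050 → R2 fires; S=1 P=11 R=3 A=16
Draw 5: a1=0.285, a2=0.816, a3=0.944, a0=2.045; τ=−ln(0.4255)/2.045=0.418 → t=1.795; u2·a0=0.5638·2.045=1.153; a1+a2=1.101 < 1.153 ≤ a1+…+a3=2.045 → R3 fires; S=3 P=11 R=4 A=15
Draw 6: a1=1.140, a2=0.765, a3=0.885, a0=2.790; τ=−ln(0.7335)/2.790=0.111 → t=1.906; u2·a0=0.1248·2.790=0.348 ≤ a1=1.140 → R1 fires; S=2 P=13 R=3 A=17
Draw 7: a1=0.570, a2=0.867, a3=1.003, a0=2.440; τ=−ln(0.8901)/2.440=0.048 → t=1.954; u2·a0=0.9268·2.440=2.261; a1+a2=1.437 < 2.261 ≤ a1+…+a3=2.440 → R3 fires; S=4 P=13 R=4 A=16
Draw 8: a1=1.520, a2=0.816, a3=0.944, a0=3.280; τ=−ln(0.8451)/3.280=0.051 → t=2.005; u2·a0=0.8179·3.280=2.683; a1+a2=2.336 < 2.683 ≤ a1+…+a3=3.280 → R3 fires; S=6 P=13 R=5 A=15
Draw 9: a1=2.850, a2=0.765, a3=0.885, a0=4.500; τ=−ln(0.1010)/4.500=0.509 → t=2.515; u2·a0=0.2278·4.500=1.025 ≤ a1=2.850 → R1 fires; S=5 P=15 R=4 A=17
Draw 10: a1=1.900, a2=0.867, a3=1.003, a0=3.770; τ=−ln(0.9810)/3.770=0.005 → t=2.520; u2·a0=0.7531·3.770=2.839; a1+a2=2.767 < 2.839 ≤ a1+…+a3=3.770 → R3 fires; S=7 P=15 R=5 A=16
Draw 11: a1=3.325, a2=0.816, a3=0.944, a0=5.085; τ=−ln(0.2439)/5.085=0.277 → t=2.797; u2·a0=0.1041·5.085=0.529 ≤ a1=3.325 → R1 fires; S=6 P=17 R=4 A=18
Draw 12: a1=2.280, a2=0.918, a3=1.062, a0=4.260; τ=−ln(0.8131)/4.260=0.049 → t=2.846; u2·a0=0.6854·4.260=2.920; a1=2.280 < 2.920 ≤ a1+a2=3.198 → R2 fires; S=6 P=17 R=4 A=19
Draw 13: a1=2.280, a2=0.969, a3=1.121, a0=4.370; τ=−ln(0.9676)/4.370=0.008 → t=2.854; u2·a0=0.9790·4.370=4.278; a1+a2=3.249 < 4.278 ≤ a1+…+a3=4.370 → R3 fires; S=8 P=17 R=5 A=18
Draw 14: a1=3.800, a2=0.918, a3=1.062, a0=5.780; τ=−ln(0.4626)/5.780=0.133 → t=2.987 > T=2.9: stop.
P first becomes ≥ 12 when it reaches 13 at the event at t=1.906.

Threshold first reached at t = 1.906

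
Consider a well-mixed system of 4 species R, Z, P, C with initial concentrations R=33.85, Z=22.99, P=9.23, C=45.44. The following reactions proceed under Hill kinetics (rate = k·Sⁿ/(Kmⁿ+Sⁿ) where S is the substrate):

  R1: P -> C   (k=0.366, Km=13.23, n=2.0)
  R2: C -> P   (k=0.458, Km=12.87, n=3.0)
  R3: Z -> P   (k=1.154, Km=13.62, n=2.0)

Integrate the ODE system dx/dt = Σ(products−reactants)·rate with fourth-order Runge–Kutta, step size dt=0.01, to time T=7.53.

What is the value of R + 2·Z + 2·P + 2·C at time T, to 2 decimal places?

Value at T = 189.17

Check how each reaction changes W = R + 2·Z + 2·P + 2·C (weight of products minus weight of reactants):
R1: P -> C: (2·1) − (2·1) = 2 − 2 = 0
R2: C -> P: (2·1) − (2·1) = 2 − 2 = 0
R3: Z -> P: (2·1) − (2·1) = 2 − 2 = 0
Every reaction leaves W unchanged, so W is conserved and no simulation is needed: W(T) = W(0) = 33.85 + 2·22.99 + 2·9.23 + 2·45.44 = 189.17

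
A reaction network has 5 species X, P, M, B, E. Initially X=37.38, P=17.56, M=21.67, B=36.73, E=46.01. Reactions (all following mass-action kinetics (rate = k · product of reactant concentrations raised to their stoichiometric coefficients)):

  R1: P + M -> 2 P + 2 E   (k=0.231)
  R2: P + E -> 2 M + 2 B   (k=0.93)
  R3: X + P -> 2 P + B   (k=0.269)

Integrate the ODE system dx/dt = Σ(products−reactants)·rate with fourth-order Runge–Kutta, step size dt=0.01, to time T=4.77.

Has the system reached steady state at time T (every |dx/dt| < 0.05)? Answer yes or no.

Steady state at T: yes

RK4 with dt=0.01: 477 steps to T=4.77. Trajectory (selected grid times):
t=0.00: X=37.38 P=17.56 M=21.67 B=36.73 E=46.01
t=0.53: X=24.84 P=0.33 M=104.56 B=155.50 E=39.59
t=1.06: X=24.49 P=0.01 M=107.17 B=159.75 E=40.21
t=1.59: X=24.48 P=0.00 M=107.28 B=159.93 E=40.23
t=2.12: X=24.48 P=0.00 M=107.28 B=159.94 E=40.23
t=2.65: X=24.48 P=0.00 M=107.29 B=159.94 E=40.23
t=3.18: X=24.48 P=0.00 M=107.29 B=159.94 E=40.23
t=3.71: X=24.48 P=0.00 M=107.29 B=159.94 E=40.23
t=4.24: X=24.48 P=0.00 M=107.29 B=159.94 E=40.23
t=4.77: X=24.48 P=0.00 M=107.29 B=159.94 E=40.23
Rates at T: R1=0.0000, R2=0.0000, R3=0.0000
dx/dt at T (Σ net stoichiometry × rate): X=-0.0000, P=-0.0000, M=+0.0000, B=+0.0000, E=+0.0000
Largest |dx/dt| is |+0.0000| (B) < 0.05 → steady.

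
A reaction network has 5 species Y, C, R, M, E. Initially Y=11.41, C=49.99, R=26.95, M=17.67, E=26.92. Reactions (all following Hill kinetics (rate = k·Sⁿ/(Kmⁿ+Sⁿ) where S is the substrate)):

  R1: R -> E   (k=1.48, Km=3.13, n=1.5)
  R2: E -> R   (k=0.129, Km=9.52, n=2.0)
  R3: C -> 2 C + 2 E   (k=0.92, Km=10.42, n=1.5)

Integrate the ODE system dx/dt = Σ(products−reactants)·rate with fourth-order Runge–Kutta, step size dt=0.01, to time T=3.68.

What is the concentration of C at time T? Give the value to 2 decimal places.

C at T = 53.09

RK4 with dt=0.01: 368 steps to T=3.68. Trajectory (selected grid times):
t=0.00: Y=11.41 C=49.99 R=26.95 M=17.67 E=26.92
t=0.41: Y=11.41 C=50.33 R=26.41 M=17.67 E=28.15
t=0.82: Y=11.41 C=50.68 R=25.88 M=17.67 E=29.37
t=1.23: Y=11.41 C=51.02 R=25.34 M=17.67 E=30.59
t=1.64: Y=11.41 C=51.37 R=24.81 M=17.67 E=31.82
t=2.04: Y=11.41 C=51.71 R=24.29 M=17.67 E=33.01
t=2.45: Y=11.41 C=52.05 R=23.76 M=17.67 E=34.23
t=2.86: Y=11.41 C=52.40 R=23.23 M=17.67 E=35.46
t=3.27: Y=11.41 C=52.75 R=22.71 M=17.67 E=36.68
t=3.68: Y=11.41 C=53.09 R=22.18 M=17.67 E=37.90
Read off C at T=3.68: 53.09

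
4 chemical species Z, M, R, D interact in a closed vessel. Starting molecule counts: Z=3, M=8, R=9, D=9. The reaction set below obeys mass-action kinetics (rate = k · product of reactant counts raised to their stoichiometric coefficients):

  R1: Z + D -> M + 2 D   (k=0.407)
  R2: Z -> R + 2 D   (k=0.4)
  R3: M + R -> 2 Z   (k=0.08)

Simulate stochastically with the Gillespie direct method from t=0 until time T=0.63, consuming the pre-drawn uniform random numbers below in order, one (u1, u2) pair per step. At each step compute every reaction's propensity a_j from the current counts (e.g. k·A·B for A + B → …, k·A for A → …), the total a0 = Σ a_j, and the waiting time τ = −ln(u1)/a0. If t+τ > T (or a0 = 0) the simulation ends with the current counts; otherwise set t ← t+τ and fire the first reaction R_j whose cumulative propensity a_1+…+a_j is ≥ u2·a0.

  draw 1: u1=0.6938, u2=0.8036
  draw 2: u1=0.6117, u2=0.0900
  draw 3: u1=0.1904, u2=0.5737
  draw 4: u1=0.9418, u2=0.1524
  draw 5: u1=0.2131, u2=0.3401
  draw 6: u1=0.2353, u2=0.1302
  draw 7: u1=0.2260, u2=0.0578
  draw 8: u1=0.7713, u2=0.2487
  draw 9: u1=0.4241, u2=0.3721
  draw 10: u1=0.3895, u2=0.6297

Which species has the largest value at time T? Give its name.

t=0.000: Z=3 M=8 R=9 D=9
Draw 1: a1=10.989, a2=1.200, a3=5.760, a0=17.949; τ=−ln(0.6938)/17.949=0.020 → t=0.020; u2·a0=0.8036·17.949=14.424; a1+a2=12.189 < 14.424 ≤ a1+…+a3=17.949 → R3 fires; Z=5 M=7 R=8 D=9
Draw 2: a1=18.315, a2=2.000, a3=4.480, a0=24.795; τ=−ln(0.6117)/24.795=0.020 → t=0.040; u2·a0=0.0900·24.795=2.232 ≤ a1=18.315 → R1 fires; Z=4 M=8 R=8 D=10
Draw 3: a1=16.280, a2=1.600, a3=5.120, a0=23.000; τ=−ln(0.1904)/23.000=0.072 → t=0.112; u2·a0=0.5737·23.000=13.195 ≤ a1=16.280 → R1 fires; Z=3 M=9 R=8 D=11
Draw 4: a1=13.431, a2=1.200, a3=5.760, a0=20.391; τ=−ln(0.9418)/20.391=0.003 → t=0.115; u2·a0=0.1524·20.391=3.108 ≤ a1=13.431 → R1 fires; Z=2 M=10 R=8 D=12
Draw 5: a1=9.768, a2=0.800, a3=6.400, a0=16.968; τ=−ln(0.2131)/16.968=0.091 → t=0.206; u2·a0=0.3401·16.968=5.771 ≤ a1=9.768 → R1 fires; Z=1 M=11 R=8 D=13
Draw 6: a1=5.291, a2=0.400, a3=7.040, a0=12.731; τ=−ln(0.2353)/12.731=0.114 → t=0.320; u2·a0=0.1302·12.731=1.658 ≤ a1=5.291 → R1 fires; Z=0 M=12 R=8 D=14
Draw 7: a1=0.000, a2=0.000, a3=7.680, a0=7.680; τ=−ln(0.2260)/7.680=0.194 → t=0.514; u2·a0=0.0578·7.680=0.444; a1+a2=0.000 < 0.444 ≤ a1+…+a3=7.680 → R3 fires; Z=2 M=11 R=7 D=14
Draw 8: a1=11.396, a2=0.800, a3=6.160, a0=18.356; τ=−ln(0.7713)/18.356=0.014 → t=0.528; u2·a0=0.2487·18.356=4.565 ≤ a1=11.396 → R1 fires; Z=1 M=12 R=7 D=15
Draw 9: a1=6.105, a2=0.400, a3=6.720, a0=13.225; τ=−ln(0.4241)/13.225=0.065 → t=0.593; u2·a0=0.3721·13.225=4.921 ≤ a1=6.105 → R1 fires; Z=0 M=13 R=7 D=16
Draw 10: a1=0.000, a2=0.000, a3=7.280, a0=7.280; τ=−ln(0.3895)/7.280=0.130 → t=0.722 > T=0.63: stop.
At T=0.63: Z=0 M=13 R=7 D=16; the largest is D.

Dominant species at T: D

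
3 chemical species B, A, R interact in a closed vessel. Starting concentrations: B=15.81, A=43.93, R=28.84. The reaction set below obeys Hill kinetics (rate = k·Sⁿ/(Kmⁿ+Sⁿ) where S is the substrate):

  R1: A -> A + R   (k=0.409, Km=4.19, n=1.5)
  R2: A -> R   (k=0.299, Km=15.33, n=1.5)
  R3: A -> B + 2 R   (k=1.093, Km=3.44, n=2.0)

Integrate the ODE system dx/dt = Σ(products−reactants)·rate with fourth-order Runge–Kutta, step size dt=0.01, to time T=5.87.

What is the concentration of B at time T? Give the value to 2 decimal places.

B at T = 22.18

RK4 with dt=0.01: 587 steps to T=5.87. Trajectory (selected grid times):
t=0.00: B=15.81 A=43.93 R=28.84
t=0.65: B=16.52 A=43.06 R=30.67
t=1.30: B=17.22 A=42.20 R=32.50
t=1.96: B=17.94 A=41.32 R=34.36
t=2.61: B=18.64 A=40.46 R=36.18
t=3.26: B=19.35 A=39.59 R=38.01
t=3.91: B=20.05 A=38.73 R=39.83
t=4.57: B=20.77 A=37.86 R=41.68
t=5.22: B=21.47 A=37.00 R=43.50
t=5.87: B=22.18 A=36.14 R=45.32
Read off B at T=5.87: 22.18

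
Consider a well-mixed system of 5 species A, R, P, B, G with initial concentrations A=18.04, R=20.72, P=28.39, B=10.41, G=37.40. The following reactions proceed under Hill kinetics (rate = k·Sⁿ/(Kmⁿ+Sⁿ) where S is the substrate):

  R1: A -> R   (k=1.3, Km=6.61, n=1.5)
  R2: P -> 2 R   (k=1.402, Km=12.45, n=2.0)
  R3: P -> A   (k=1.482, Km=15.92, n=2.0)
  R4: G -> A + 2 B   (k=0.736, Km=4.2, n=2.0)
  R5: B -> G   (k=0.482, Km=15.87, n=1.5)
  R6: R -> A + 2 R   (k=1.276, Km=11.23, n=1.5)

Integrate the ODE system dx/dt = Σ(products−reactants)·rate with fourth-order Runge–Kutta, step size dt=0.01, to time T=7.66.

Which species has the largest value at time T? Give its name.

Dominant species at T: R

RK4 with dt=0.01: 766 steps to T=7.66. Trajectory (selected grid times):
t=0.00: A=18.04 R=20.72 P=28.39 B=10.41 G=37.40
t=0.85: A=19.49 R=24.41 P=26.46 B=11.50 G=36.93
t=1.70: A=20.93 R=28.11 P=24.59 B=12.57 G=36.48
t=2.55: A=22.35 R=31.81 P=22.79 B=13.63 G=36.04
t=3.40: A=23.74 R=35.48 P=21.06 B=14.67 G=35.61
t=4.26: A=25.12 R=39.15 P=19.40 B=15.72 G=35.18
t=5.11: A=26.43 R=42.72 P=17.85 B=16.75 G=34.77
t=5.96: A=27.70 R=46.23 P=16.40 B=17.76 G=34.37
t=6.81: A=28.92 R=49.66 P=15.05 B=18.77 G=33.98
t=7.66: A=30.08 R=53.00 P=13.80 B=19.77 G=33.60
At T=7.66: A=30.08 R=53.00 P=13.80 B=19.77 G=33.60; the largest is R.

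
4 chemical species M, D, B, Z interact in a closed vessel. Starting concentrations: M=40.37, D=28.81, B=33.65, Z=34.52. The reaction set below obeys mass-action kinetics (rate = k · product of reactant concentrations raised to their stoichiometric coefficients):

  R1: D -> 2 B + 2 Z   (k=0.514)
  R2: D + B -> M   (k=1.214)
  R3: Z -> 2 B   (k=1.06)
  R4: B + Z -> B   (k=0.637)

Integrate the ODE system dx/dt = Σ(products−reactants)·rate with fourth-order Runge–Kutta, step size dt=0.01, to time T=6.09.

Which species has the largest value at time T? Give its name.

Dominant species at T: M

RK4 with dt=0.01: 609 steps to T=6.09. Trajectory (selected grid times):
t=0.00: M=40.37 D=28.81 B=33.65 Z=34.52
t=0.68: M=68.58 D=0.00 B=12.99 Z=0.05
t=1.35: M=68.58 D=0.00 B=13.01 Z=0.00
t=2.03: M=68.58 D=0.00 B=13.01 Z=0.00
t=2.71: M=68.58 D=0.00 B=13.01 Z=0.00
t=3.38: M=68.58 D=0.00 B=13.01 Z=0.00
t=4.06: M=68.58 D=0.00 B=13.01 Z=0.00
t=4.74: M=68.58 D=0.00 B=13.01 Z=0.00
t=5.41: M=68.58 D=0.00 B=13.01 Z=0.00
t=6.09: M=68.58 D=0.00 B=13.01 Z=0.00
At T=6.09: M=68.58 D=0.00 B=13.01 Z=0.00; the largest is M.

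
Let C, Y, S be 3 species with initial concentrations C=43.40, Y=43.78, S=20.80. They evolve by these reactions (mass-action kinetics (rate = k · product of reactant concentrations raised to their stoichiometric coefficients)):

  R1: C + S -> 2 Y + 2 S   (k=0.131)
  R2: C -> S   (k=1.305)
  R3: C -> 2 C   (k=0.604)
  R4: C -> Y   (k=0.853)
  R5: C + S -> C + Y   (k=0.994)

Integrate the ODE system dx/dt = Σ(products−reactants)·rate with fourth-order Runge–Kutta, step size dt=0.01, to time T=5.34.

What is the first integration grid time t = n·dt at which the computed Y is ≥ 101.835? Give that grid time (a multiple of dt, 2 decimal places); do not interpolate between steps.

Threshold first reached at t = 0.37

RK4 with dt=0.01: 534 steps to T=5.34. Trajectory (selected grid times):
t=0.00: C=43.40 Y=43.78 S=20.80
t=0.36: C=21.45 Y=101.72 S=1.51
t=0.37: C=21.08 Y=102.31 S=1.51
t=0.59: C=14.34 Y=112.90 S=1.51
t=1.19: C=5.01 Y=127.56 S=1.51
t=1.78: C=1.78 Y=132.63 S=1.51
t=2.37: C=0.63 Y=134.43 S=1.51
t=2.97: C=0.22 Y=135.08 S=1.51
t=3.56: C=0.08 Y=135.30 S=1.51
t=4.15: C=0.03 Y=135.38 S=1.51
t=4.75: C=0.01 Y=135.41 S=1.51
t=5.34: C=0.00 Y=135.42 S=1.51
Y(0.36)=101.723 < 101.835 but Y(0.37)=102.309 ≥ 101.835, so the first grid time is t=0.37.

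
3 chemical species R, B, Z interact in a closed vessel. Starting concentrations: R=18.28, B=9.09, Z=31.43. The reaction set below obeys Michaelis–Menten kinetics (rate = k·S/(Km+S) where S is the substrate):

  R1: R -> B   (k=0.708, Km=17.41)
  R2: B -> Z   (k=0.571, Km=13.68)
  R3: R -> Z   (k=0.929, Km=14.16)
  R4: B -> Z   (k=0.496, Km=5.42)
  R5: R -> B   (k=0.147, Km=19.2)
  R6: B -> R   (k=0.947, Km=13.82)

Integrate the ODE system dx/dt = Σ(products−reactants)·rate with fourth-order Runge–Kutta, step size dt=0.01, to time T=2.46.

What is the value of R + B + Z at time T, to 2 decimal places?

Value at T = 58.80

Check how each reaction changes W = R + B + Z (weight of products minus weight of reactants):
R1: R -> B: (1·1) − (1·1) = 1 − 1 = 0
R2: B -> Z: (1·1) − (1·1) = 1 − 1 = 0
R3: R -> Z: (1·1) − (1·1) = 1 − 1 = 0
R4: B -> Z: (1·1) − (1·1) = 1 − 1 = 0
R5: R -> B: (1·1) − (1·1) = 1 − 1 = 0
R6: B -> R: (1·1) − (1·1) = 1 − 1 = 0
Every reaction leaves W unchanged, so W is conserved and no simulation is needed: W(T) = W(0) = 18.28 + 9.09 + 31.43 = 58.80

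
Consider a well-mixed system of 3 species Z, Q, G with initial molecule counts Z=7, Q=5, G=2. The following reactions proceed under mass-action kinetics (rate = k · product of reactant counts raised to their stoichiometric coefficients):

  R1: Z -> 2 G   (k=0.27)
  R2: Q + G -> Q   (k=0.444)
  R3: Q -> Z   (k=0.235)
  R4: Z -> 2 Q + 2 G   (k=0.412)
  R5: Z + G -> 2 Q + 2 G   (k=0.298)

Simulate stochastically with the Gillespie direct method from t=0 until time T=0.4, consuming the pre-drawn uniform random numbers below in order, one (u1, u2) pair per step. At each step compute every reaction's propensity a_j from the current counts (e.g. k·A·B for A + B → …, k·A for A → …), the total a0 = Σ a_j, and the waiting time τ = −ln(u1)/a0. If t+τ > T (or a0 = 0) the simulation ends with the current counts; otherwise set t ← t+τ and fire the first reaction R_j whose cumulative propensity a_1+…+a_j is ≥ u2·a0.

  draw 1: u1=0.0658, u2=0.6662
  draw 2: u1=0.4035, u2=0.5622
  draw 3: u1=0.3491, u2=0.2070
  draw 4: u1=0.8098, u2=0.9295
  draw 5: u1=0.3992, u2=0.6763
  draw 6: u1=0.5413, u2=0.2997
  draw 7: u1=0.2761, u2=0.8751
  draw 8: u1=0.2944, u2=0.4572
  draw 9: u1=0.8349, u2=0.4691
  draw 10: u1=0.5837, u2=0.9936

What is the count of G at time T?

G at T = 4

t=0.000: Z=7 Q=5 G=2
Draw 1: a1=1.890, a2=4.440, a3=1.175, a4=2.884, a5=4.172, a0=14.561; τ=−ln(0.0658)/14.561=0.187 → t=0.187; u2·a0=0.6662·14.561=9.701; a1+…+a3=7.505 < 9.701 ≤ a1+…+a4=10.389 → R4 fires; Z=6 Q=7 G=4
Draw 2: a1=1.620, a2=12.432, a3=1.645, a4=2.472, a5=7.152, a0=25.321; τ=−ln(0.4035)/25.321=0.036 → t=0.223; u2·a0=0.5622·25.321=14.235; a1+a2=14.052 < 14.235 ≤ a1+…+a3=15.697 → R3 fires; Z=7 Q=6 G=4
Draw 3: a1=1.890, a2=10.656, a3=1.410, a4=2.884, a5=8.344, a0=25.184; τ=−ln(0.3491)/25.184=0.042 → t=0.265; u2·a0=0.2070·25.184=5.213; a1=1.890 < 5.213 ≤ a1+a2=12.546 → R2 fires; Z=7 Q=6 G=3
Draw 4: a1=1.890, a2=7.992, a3=1.410, a4=2.884, a5=6.258, a0=20.434; τ=−ln(0.8098)/20.434=0.010 → t=0.275; u2·a0=0.9295·20.434=18.993; a1+…+a4=14.176 < 18.993 ≤ a1+…+a5=20.434 → R5 fires; Z=6 Q=8 G=4
Draw 5: a1=1.620, a2=14.208, a3=1.880, a4=2.472, a5=7.152, a0=27.332; τ=−ln(0.3992)/27.332=0.034 → t=0.308; u2·a0=0.6763·27.332=18.485; a1+…+a3=17.708 < 18.485 ≤ a1+…+a4=20.180 → R4 fires; Z=5 Q=10 G=6
Draw 6: a1=1.350, a2=26.640, a3=2.350, a4=2.060, a5=8.940, a0=41.340; τ=−ln(0.5413)/41.340=0.015 → t=0.323; u2·a0=0.2997·41.340=12.390; a1=1.350 < 12.390 ≤ a1+a2=27.990 → R2 fires; Z=5 Q=10 G=5
Draw 7: a1=1.350, a2=22.200, a3=2.350, a4=2.060, a5=7.450, a0=35.410; τ=−ln(0.2761)/35.410=0.036 → t=0.360; u2·a0=0.8751·35.410=30.987; a1+…+a4=27.960 < 30.987 ≤ a1+…+a5=35.410 → R5 fires; Z=4 Q=12 G=6
Draw 8: a1=1.080, a2=31.968, a3=2.820, a4=1.648, a5=7.152, a0=44.668; τ=−ln(0.2944)/44.668=0.027 → t=0.387; u2·a0=0.4572·44.668=20.422; a1=1.080 < 20.422 ≤ a1+a2=33.048 → R2 fires; Z=4 Q=12 G=5
Draw 9: a1=1.080, a2=26.640, a3=2.820, a4=1.648, a5=5.960, a0=38.148; τ=−ln(0.8349)/38.148=0.005 → t=0.392; u2·a0=0.4691·38.148=17.895; a1=1.080 < 17.895 ≤ a1+a2=27.720 → R2 fires; Z=4 Q=12 G=4
Draw 10: a1=1.080, a2=21.312, a3=2.820, a4=1.648, a5=4.768, a0=31.628; τ=−ln(0.5837)/31.628=0.017 → t=0.409 > T=0.4: stop.
Read off G at T=0.4: 4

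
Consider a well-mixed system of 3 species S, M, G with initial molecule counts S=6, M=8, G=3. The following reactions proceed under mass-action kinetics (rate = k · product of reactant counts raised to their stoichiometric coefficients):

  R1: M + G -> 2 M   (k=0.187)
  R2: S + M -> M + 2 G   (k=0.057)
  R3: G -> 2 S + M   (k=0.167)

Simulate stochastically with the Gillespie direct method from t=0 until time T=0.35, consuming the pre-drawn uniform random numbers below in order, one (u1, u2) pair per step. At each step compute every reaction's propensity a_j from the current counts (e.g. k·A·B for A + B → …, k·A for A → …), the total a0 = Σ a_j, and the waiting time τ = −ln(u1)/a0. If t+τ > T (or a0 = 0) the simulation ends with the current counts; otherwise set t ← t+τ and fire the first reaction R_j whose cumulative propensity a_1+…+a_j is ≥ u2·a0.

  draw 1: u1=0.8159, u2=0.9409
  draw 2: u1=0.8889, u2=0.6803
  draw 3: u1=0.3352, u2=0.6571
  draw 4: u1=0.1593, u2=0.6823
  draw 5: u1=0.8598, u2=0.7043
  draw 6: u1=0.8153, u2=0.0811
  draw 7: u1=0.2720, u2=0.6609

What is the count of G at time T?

G at T = 6

t=0.000: S=6 M=8 G=3
Draw 1: a1=4.488, a2=2.736, a3=0.501, a0=7.725; τ=−ln(0.8159)/7.725=0.026 → t=0.026; u2·a0=0.9409·7.725=7.268; a1+a2=7.224 < 7.268 ≤ a1+…+a3=7.725 → R3 fires; S=8 M=9 G=2
Draw 2: a1=3.366, a2=4.104, a3=0.334, a0=7.804; τ=−ln(0.8889)/7.804=0.015 → t=0.041; u2·a0=0.6803·7.804=5.309; a1=3.366 < 5.309 ≤ a1+a2=7.470 → R2 fires; S=7 M=9 G=4
Draw 3: a1=6.732, a2=3.591, a3=0.668, a0=10.991; τ=−ln(0.3352)/10.991=0.099 → t=0.141; u2·a0=0.6571·10.991=7.222; a1=6.732 < 7.222 ≤ a1+a2=10.323 → R2 fires; S=6 M=9 G=6
Draw 4: a1=10.098, a2=3.078, a3=1.002, a0=14.178; τ=−ln(0.1593)/14.178=0.130 → t=0.270; u2·a0=0.6823·14.178=9.674 ≤ a1=10.098 → R1 fires; S=6 M=10 G=5
Draw 5: a1=9.350, a2=3.420, a3=0.835, a0=13.605; τ=−ln(0.8598)/13.605=0.011 → t=0.282; u2·a0=0.7043·13.605=9.582; a1=9.350 < 9.582 ≤ a1+a2=12.770 → R2 fires; S=5 M=10 G=7
Draw 6: a1=13.090, a2=2.850, a3=1.169, a0=17.109; τ=−ln(0.8153)/17.109=0.012 → t=0.293; u2·a0=0.0811·17.109=1.388 ≤ a1=13.090 → R1 fires; S=5 M=11 G=6
Draw 7: a1=12.342, a2=3.135, a3=1.002, a0=16.479; τ=−ln(0.2720)/16.479=0.079 → t=0.372 > T=0.35: stop.
Read off G at T=0.35: 6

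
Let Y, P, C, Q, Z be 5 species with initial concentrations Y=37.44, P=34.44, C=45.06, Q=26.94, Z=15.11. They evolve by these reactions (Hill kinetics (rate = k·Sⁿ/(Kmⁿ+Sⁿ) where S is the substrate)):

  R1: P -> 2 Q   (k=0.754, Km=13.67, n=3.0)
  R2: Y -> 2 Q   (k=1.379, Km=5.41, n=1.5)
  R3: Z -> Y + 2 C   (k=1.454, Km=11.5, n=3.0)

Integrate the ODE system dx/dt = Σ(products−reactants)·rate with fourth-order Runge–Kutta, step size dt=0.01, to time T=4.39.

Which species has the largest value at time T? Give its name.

RK4 with dt=0.01: 439 steps to T=4.39. Trajectory (selected grid times):
t=0.00: Y=37.44 P=34.44 C=45.06 Q=26.94 Z=15.11
t=0.49: Y=37.29 P=34.09 C=46.03 Q=28.92 Z=14.62
t=0.98: Y=37.12 P=33.75 C=46.98 Q=30.89 Z=14.15
t=1.46: Y=36.94 P=33.41 C=47.87 Q=32.82 Z=13.71
t=1.95: Y=36.74 P=33.06 C=48.75 Q=34.79 Z=13.27
t=2.44: Y=36.52 P=32.72 C=49.60 Q=36.76 Z=12.84
t=2.93: Y=36.29 P=32.37 C=50.41 Q=38.73 Z=12.44
t=3.41: Y=36.04 P=32.04 C=51.17 Q=40.65 Z=12.05
t=3.90: Y=35.78 P=31.69 C=51.92 Q=42.61 Z=11.68
t=4.39: Y=35.50 P=31.35 C=52.63 Q=44.57 Z=11.33
At T=4.39: Y=35.50 P=31.35 C=52.63 Q=44.57 Z=11.33; the largest is C.

Dominant species at T: C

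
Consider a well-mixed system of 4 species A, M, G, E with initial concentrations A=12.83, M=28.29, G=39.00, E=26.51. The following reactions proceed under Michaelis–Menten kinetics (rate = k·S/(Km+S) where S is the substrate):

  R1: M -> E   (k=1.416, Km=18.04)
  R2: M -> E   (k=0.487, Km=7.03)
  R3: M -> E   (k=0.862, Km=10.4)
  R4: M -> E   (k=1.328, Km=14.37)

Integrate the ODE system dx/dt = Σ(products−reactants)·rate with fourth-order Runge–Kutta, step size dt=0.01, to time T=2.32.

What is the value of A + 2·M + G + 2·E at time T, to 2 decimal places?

Value at T = 161.43

Check how each reaction changes W = A + 2·M + G + 2·E (weight of products minus weight of reactants):
R1: M -> E: (2·1) − (2·1) = 2 − 2 = 0
R2: M -> E: (2·1) − (2·1) = 2 − 2 = 0
R3: M -> E: (2·1) − (2·1) = 2 − 2 = 0
R4: M -> E: (2·1) − (2·1) = 2 − 2 = 0
Every reaction leaves W unchanged, so W is conserved and no simulation is needed: W(T) = W(0) = 12.83 + 2·28.29 + 39.00 + 2·26.51 = 161.43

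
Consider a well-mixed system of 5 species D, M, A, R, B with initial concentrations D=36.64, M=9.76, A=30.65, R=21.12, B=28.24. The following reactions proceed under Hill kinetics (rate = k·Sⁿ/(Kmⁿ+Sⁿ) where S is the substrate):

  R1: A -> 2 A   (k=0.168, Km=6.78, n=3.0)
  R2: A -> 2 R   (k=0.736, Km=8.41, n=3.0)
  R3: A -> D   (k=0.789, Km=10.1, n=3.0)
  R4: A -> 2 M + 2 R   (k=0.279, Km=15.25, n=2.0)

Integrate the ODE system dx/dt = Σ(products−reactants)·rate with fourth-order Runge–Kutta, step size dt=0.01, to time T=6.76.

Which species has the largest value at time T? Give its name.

RK4 with dt=0.01: 676 steps to T=6.76. Trajectory (selected grid times):
t=0.00: D=36.64 M=9.76 A=30.65 R=21.12 B=28.24
t=0.75: D=37.21 M=10.09 A=29.50 R=22.53 B=28.24
t=1.50: D=37.78 M=10.42 A=28.35 R=23.94 B=28.24
t=2.25: D=38.34 M=10.74 A=27.21 R=25.33 B=28.24
t=3.00: D=38.90 M=11.06 A=26.08 R=26.72 B=28.24
t=3.76: D=39.47 M=11.37 A=24.95 R=28.11 B=28.24
t=4.51: D=40.02 M=11.67 A=23.84 R=29.47 B=28.24
t=5.26: D=40.57 M=11.96 A=22.74 R=30.82 B=28.24
t=6.01: D=41.11 M=12.25 A=21.66 R=32.15 B=28.24
t=6.76: D=41.64 M=12.52 A=20.59 R=33.47 B=28.24
At T=6.76: D=41.64 M=12.52 A=20.59 R=33.47 B=28.24; the largest is D.

Dominant species at T: D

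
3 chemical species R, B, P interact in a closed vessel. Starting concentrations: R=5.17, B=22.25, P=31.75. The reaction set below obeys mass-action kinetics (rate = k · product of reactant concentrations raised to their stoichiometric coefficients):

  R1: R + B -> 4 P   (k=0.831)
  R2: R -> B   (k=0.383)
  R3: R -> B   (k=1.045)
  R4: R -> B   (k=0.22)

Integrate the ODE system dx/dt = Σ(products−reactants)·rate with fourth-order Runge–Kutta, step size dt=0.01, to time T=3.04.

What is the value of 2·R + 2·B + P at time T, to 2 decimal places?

Value at T = 86.59

Check how each reaction changes W = 2·R + 2·B + P (weight of products minus weight of reactants):
R1: R + B -> 4 P: (1·4) − (2·1 + 2·1) = 4 − 4 = 0
R2: R -> B: (2·1) − (2·1) = 2 − 2 = 0
R3: R -> B: (2·1) − (2·1) = 2 − 2 = 0
R4: R -> B: (2·1) − (2·1) = 2 − 2 = 0
Every reaction leaves W unchanged, so W is conserved and no simulation is needed: W(T) = W(0) = 2·5.17 + 2·22.25 + 31.75 = 86.59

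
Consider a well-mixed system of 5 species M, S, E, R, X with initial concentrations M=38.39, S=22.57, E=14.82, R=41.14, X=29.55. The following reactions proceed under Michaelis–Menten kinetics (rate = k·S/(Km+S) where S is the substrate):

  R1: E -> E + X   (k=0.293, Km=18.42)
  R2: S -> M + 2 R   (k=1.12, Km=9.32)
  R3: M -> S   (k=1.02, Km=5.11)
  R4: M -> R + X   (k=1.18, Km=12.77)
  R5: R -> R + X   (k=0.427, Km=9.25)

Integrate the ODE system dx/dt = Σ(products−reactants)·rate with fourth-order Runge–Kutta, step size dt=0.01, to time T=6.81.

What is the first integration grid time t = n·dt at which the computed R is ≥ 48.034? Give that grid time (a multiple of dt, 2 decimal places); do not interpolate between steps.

Threshold first reached at t = 2.80

RK4 with dt=0.01: 681 steps to T=6.81. Trajectory (selected grid times):
t=0.00: M=38.39 S=22.57 E=14.82 R=41.14 X=29.55
t=0.76: M=37.64 S=22.65 E=14.82 R=43.02 X=30.59
t=1.51: M=36.90 S=22.73 E=14.82 R=44.87 X=31.61
t=2.27: M=36.16 S=22.80 E=14.82 R=46.74 X=32.64
t=2.79: M=35.66 S=22.85 E=14.82 R=48.02 X=33.35
t=2.80: M=35.65 S=22.86 E=14.82 R=48.04 X=33.36
t=3.03: M=35.43 S=22.88 E=14.82 R=48.61 X=33.67
t=3.78: M=34.71 S=22.95 E=14.82 R=50.45 X=34.69
t=4.54: M=33.98 S=23.02 E=14.82 R=52.32 X=35.72
t=5.30: M=33.27 S=23.08 E=14.82 R=54.18 X=36.74
t=6.05: M=32.57 S=23.15 E=14.82 R=56.01 X=37.75
t=6.81: M=31.86 S=23.21 E=14.82 R=57.87 X=38.77
R(2.79)=48.019 < 48.034 but R(2.80)=48.044 ≥ 48.034, so the first grid time is t=2.80.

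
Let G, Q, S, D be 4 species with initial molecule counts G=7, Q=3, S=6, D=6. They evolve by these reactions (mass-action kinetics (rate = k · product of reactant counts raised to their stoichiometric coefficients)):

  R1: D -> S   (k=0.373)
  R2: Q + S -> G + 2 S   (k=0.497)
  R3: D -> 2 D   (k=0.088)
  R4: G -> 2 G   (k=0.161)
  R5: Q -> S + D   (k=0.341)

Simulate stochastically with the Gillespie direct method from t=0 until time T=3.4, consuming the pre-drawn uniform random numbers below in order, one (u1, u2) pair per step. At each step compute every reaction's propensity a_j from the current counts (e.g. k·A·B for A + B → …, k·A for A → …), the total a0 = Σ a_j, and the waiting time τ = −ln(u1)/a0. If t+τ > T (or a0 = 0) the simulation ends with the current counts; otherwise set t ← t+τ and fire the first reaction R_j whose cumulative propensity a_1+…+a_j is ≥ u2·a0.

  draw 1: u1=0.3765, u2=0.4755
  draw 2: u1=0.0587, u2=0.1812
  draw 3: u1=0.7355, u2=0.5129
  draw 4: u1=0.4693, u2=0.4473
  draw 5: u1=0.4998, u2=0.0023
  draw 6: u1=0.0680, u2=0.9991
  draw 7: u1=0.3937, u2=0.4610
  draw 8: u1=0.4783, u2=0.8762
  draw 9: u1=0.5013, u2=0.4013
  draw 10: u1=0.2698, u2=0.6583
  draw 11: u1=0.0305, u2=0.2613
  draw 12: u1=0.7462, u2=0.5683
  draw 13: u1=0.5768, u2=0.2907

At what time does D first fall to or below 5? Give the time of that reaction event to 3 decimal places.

t=0.000: G=7 Q=3 S=6 D=6
Draw 1: a1=2.238, a2=8.946, a3=0.528, a4=1.127, a5=1.023, a0=13.862; τ=−ln(0.3765)/13.862=0.070 → t=0.070; u2·a0=0.4755·13.862=6.591; a1=2.238 < 6.591 ≤ a1+a2=11.184 → R2 fires; G=8 Q=2 S=7 D=6
Draw 2: a1=2.238, a2=6.958, a3=0.528, a4=1.288, a5=0.682, a0=11.694; τ=−ln(0.0587)/11.694=0.242 → t=0.313; u2·a0=0.1812·11.694=2.119 ≤ a1=2.238 → R1 fires; G=8 Q=2 S=8 D=5
Draw 3: a1=1.865, a2=7.952, a3=0.440, a4=1.288, a5=0.682, a0=12.227; τ=−ln(0.7355)/12.227=0.025 → t=0.338; u2·a0=0.5129·12.227=6.271; a1=1.865 < 6.271 ≤ a1+a2=9.817 → R2 fires; G=9 Q=1 S=9 D=5
Draw 4: a1=1.865, a2=4.473, a3=0.440, a4=1.449, a5=0.341, a0=8.568; τ=−ln(0.4693)/8.568=0.088 → t=0.426; u2·a0=0.4473·8.568=3.832; a1=1.865 < 3.832 ≤ a1+a2=6.338 → R2 fires; G=10 Q=0 S=10 D=5
Draw 5: a1=1.865, a2=0.000, a3=0.440, a4=1.610, a5=0.000, a0=3.915; τ=−ln(0.4998)/3.915=0.177 → t=0.603; u2·a0=0.0023·3.915=0.009 ≤ a1=1.865 → R1 fires; G=10 Q=0 S=11 D=4
Draw 6: a1=1.492, a2=0.000, a3=0.352, a4=1.610, a5=0.000, a0=3.454; τ=−ln(0.0680)/3.454=0.778 → t=1.382; u2·a0=0.9991·3.454=3.451; a1+…+a3=1.844 < 3.451 ≤ a1+…+a4=3.454 → R4 fires; G=11 Q=0 S=11 D=4
Draw 7: a1=1.492, a2=0.000, a3=0.352, a4=1.771, a5=0.000, a0=3.615; τ=−ln(0.3937)/3.615=0.258 → t=1.640; u2·a0=0.4610·3.615=1.667; a1+a2=1.492 < 1.667 ≤ a1+…+a3=1.844 → R3 fires; G=11 Q=0 S=11 D=5
Draw 8: a1=1.865, a2=0.000, a3=0.440, a4=1.771, a5=0.000, a0=4.076; τ=−ln(0.4783)/4.076=0.181 → t=1.821; u2·a0=0.8762·4.076=3.571; a1+…+a3=2.305 < 3.571 ≤ a1+…+a4=4.076 → R4 fires; G=12 Q=0 S=11 D=5
Draw 9: a1=1.865, a2=0.000, a3=0.440, a4=1.932, a5=0.000, a0=4.237; τ=−ln(0.5013)/4.237=0.163 → t=1.984; u2·a0=0.4013·4.237=1.700 ≤ a1=1.865 → R1 fires; G=12 Q=0 S=12 D=4
Draw 10: a1=1.492, a2=0.000, a3=0.352, a4=1.932, a5=0.000, a0=3.776; τ=−ln(0.2698)/3.776=0.347 → t=2.331; u2·a0=0.6583·3.776=2.486; a1+…+a3=1.844 < 2.486 ≤ a1+…+a4=3.776 → R4 fires; G=13 Q=0 S=12 D=4
Draw 11: a1=1.492, a2=0.000, a3=0.352, a4=2.093, a5=0.000, a0=3.937; τ=−ln(0.0305)/3.937=0.886 → t=3.217; u2·a0=0.2613·3.937=1.029 ≤ a1=1.492 → R1 fires; G=13 Q=0 S=13 D=3
Draw 12: a1=1.119, a2=0.000, a3=0.264, a4=2.093, a5=0.000, a0=3.476; τ=−ln(0.7462)/3.476=0.084 → t=3.301; u2·a0=0.5683·3.476=1.975; a1+…+a3=1.383 < 1.975 ≤ a1+…+a4=3.476 → R4 fires; G=14 Q=0 S=13 D=3
Draw 13: a1=1.119, a2=0.000, a3=0.264, a4=2.254, a5=0.000, a0=3.637; τ=−ln(0.5768)/3.637=0.151 → t=3.453 > T=3.4: stop.
D first becomes ≤ 5 when it reaches 5 at the event at t=0.313.

Threshold first reached at t = 0.313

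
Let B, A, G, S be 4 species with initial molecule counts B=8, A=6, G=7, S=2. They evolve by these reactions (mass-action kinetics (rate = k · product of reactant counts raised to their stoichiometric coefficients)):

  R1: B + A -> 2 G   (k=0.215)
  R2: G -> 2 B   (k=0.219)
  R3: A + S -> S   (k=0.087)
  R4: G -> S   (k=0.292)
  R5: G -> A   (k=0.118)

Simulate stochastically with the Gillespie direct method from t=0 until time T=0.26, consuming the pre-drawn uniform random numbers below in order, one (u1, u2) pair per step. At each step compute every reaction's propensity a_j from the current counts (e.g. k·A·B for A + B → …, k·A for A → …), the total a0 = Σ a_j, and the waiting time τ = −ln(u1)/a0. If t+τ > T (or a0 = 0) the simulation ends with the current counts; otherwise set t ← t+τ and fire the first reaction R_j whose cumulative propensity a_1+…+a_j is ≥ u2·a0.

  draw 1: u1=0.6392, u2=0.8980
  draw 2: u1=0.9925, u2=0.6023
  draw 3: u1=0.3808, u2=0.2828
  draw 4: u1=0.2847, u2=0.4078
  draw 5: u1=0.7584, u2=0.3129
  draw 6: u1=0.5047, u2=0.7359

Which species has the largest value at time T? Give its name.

Dominant species at T: G

t=0.000: B=8 A=6 G=7 S=2
Draw 1: a1=10.320, a2=1.533, a3=1.044, a4=2.044, a5=0.826, a0=15.767; τ=−ln(0.6392)/15.767=0.028 → t=0.028; u2·a0=0.8980·15.767=14.159; a1+…+a3=12.897 < 14.159 ≤ a1+…+a4=14.941 → R4 fires; B=8 A=6 G=6 S=3
Draw 2: a1=10.320, a2=1.314, a3=1.566, a4=1.752, a5=0.708, a0=15.660; τ=−ln(0.9925)/15.660=0.000 → t=0.029; u2·a0=0.6023·15.660=9.432 ≤ a1=10.320 → R1 fires; B=7 A=5 G=8 S=3
Draw 3: a1=7.525, a2=1.752, a3=1.305, a4=2.336, a5=0.944, a0=13.862; τ=−ln(0.3808)/13.862=0.070 → t=0.099; u2·a0=0.2828·13.862=3.920 ≤ a1=7.525 → R1 fires; B=6 A=4 G=10 S=3
Draw 4: a1=5.160, a2=2.190, a3=1.044, a4=2.920, a5=1.180, a0=12.494; τ=−ln(0.2847)/12.494=0.101 → t=0.199; u2·a0=0.4078·12.494=5.095 ≤ a1=5.160 → R1 fires; B=5 A=3 G=12 S=3
Draw 5: a1=3.225, a2=2.628, a3=0.783, a4=3.504, a5=1.416, a0=11.556; τ=−ln(0.7584)/11.556=0.024 → t=0.223; u2·a0=0.3129·11.556=3.616; a1=3.225 < 3.616 ≤ a1+a2=5.853 → R2 fires; B=7 A=3 G=11 S=3
Draw 6: a1=4.515, a2=2.409, a3=0.783, a4=3.212, a5=1.298, a0=12.217; τ=−ln(0.5047)/12.217=0.056 → t=0.279 > T=0.26: stop.
At T=0.26: B=7 A=3 G=11 S=3; the largest is G.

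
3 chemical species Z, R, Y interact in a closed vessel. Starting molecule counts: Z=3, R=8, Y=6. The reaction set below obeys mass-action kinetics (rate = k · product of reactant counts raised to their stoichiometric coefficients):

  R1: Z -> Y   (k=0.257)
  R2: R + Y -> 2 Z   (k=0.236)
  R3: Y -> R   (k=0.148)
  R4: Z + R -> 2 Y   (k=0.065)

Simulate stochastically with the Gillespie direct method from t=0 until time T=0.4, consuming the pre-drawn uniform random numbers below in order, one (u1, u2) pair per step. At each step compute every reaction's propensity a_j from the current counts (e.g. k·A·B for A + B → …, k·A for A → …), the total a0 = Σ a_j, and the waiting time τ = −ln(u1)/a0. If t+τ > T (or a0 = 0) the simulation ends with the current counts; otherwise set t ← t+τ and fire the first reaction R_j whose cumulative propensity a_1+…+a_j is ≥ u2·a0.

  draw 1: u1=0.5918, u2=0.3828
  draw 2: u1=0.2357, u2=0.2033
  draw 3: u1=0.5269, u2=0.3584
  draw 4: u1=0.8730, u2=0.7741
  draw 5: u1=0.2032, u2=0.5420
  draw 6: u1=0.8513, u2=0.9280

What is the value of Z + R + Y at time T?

Check how each reaction changes W = Z + R + Y (weight of products minus weight of reactants):
R1: Z -> Y: (1·1) − (1·1) = 1 − 1 = 0
R2: R + Y -> 2 Z: (1·2) − (1·1 + 1·1) = 2 − 2 = 0
R3: Y -> R: (1·1) − (1·1) = 1 − 1 = 0
R4: Z + R -> 2 Y: (1·2) − (1·1 + 1·1) = 2 − 2 = 0
Every reaction leaves W unchanged, so W is conserved and no simulation is needed: W(T) = W(0) = 3 + 8 + 6 = 17

Value at T = 17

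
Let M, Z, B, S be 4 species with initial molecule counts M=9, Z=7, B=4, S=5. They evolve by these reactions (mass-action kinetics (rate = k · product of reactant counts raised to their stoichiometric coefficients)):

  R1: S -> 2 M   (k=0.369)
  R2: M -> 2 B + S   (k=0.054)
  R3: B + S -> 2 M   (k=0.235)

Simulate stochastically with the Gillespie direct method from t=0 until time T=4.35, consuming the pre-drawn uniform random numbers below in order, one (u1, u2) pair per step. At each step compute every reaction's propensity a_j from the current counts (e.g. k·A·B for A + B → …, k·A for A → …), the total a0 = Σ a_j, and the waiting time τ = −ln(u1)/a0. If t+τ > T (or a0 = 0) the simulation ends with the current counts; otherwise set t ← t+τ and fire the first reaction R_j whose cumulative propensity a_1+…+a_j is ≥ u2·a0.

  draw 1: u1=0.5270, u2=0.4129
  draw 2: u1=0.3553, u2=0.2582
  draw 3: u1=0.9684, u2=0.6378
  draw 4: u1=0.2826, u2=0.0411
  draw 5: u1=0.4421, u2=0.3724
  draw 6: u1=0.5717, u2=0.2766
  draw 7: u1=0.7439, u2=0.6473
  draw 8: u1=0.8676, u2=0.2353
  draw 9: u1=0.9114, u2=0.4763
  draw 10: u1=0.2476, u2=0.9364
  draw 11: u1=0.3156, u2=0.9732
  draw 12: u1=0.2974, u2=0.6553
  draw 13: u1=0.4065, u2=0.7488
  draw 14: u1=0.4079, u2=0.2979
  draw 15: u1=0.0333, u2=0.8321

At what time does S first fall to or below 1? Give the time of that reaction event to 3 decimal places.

t=0.000: M=9 Z=7 B=4 S=5
Draw 1: a1=1.845, a2=0.486, a3=4.700, a0=7.031; τ=−ln(0.5270)/7.031=0.091 → t=0.091; u2·a0=0.4129·7.031=2.903; a1+a2=2.331 < 2.903 ≤ a1+…+a3=7.031 → R3 fires; M=11 Z=7 B=3 S=4
Draw 2: a1=1.476, a2=0.594, a3=2.820, a0=4.890; τ=−ln(0.3553)/4.890=0.212 → t=0.303; u2·a0=0.2582·4.890=1.263 ≤ a1=1.476 → R1 fires; M=13 Z=7 B=3 S=3
Draw 3: a1=1.107, a2=0.702, a3=2.115, a0=3.924; τ=−ln(0.9684)/3.924=0.008 → t=0.311; u2·a0=0.6378·3.924=2.503; a1+a2=1.809 < 2.503 ≤ a1+…+a3=3.924 → R3 fires; M=15 Z=7 B=2 S=2
Draw 4: a1=0.738, a2=0.810, a3=0.940, a0=2.488; τ=−ln(0.2826)/2.488=0.508 → t=0.819; u2·a0=0.0411·2.488=0.102 ≤ a1=0.738 → R1 fires; M=17 Z=7 B=2 S=1
Draw 5: a1=0.369, a2=0.918, a3=0.470, a0=1.757; τ=−ln(0.4421)/1.757=0.465 → t=1.283; u2·a0=0.3724·1.757=0.654; a1=0.369 < 0.654 ≤ a1+a2=1.287 → R2 fires; M=16 Z=7 B=4 S=2
Draw 6: a1=0.738, a2=0.864, a3=1.880, a0=3.482; τ=−ln(0.5717)/3.482=0.161 → t=1.444; u2·a0=0.2766·3.482=0.963; a1=0.738 < 0.963 ≤ a1+a2=1.602 → R2 fires; M=15 Z=7 B=6 S=3
Draw 7: a1=1.107, a2=0.810, a3=4.230, a0=6.147; τ=−ln(0.7439)/6.147=0.048 → t=1.492; u2·a0=0.6473·6.147=3.979; a1+a2=1.917 < 3.979 ≤ a1+…+a3=6.147 → R3 fires; M=17 Z=7 B=5 S=2
Draw 8: a1=0.738, a2=0.918, a3=2.350, a0=4.006; τ=−ln(0.8676)/4.006=0.035 → t=1.528; u2·a0=0.2353·4.006=0.943; a1=0.738 < 0.943 ≤ a1+a2=1.656 → R2 fires; M=16 Z=7 B=7 S=3
Draw 9: a1=1.107, a2=0.864, a3=4.935, a0=6.906; τ=−ln(0.9114)/6.906=0.013 → t=1.541; u2·a0=0.4763·6.906=3.289; a1+a2=1.971 < 3.289 ≤ a1+…+a3=6.906 → R3 fires; M=18 Z=7 B=6 S=2
Draw 10: a1=0.738, a2=0.972, a3=2.820, a0=4.530; τ=−ln(0.2476)/4.530=0.308 → t=1.849; u2·a0=0.9364·4.530=4.242; a1+a2=1.710 < 4.242 ≤ a1+…+a3=4.530 → R3 fires; M=20 Z=7 B=5 S=1
Draw 11: a1=0.369, a2=1.080, a3=1.175, a0=2.624; τ=−ln(0.3156)/2.624=0.440 → t=2.289; u2·a0=0.9732·2.624=2.554; a1+a2=1.449 < 2.554 ≤ a1+…+a3=2.624 → R3 fires; M=22 Z=7 B=4 S=0
Draw 12: a1=0.000, a2=1.188, a3=0.000, a0=1.188; τ=−ln(0.2974)/1.188=1.021 → t=3.309; u2·a0=0.6553·1.188=0.778; a1=0.000 < 0.778 ≤ a1+a2=1.188 → R2 fires; M=21 Z=7 B=6 S=1
Draw 13: a1=0.369, a2=1.134, a3=1.410, a0=2.913; τ=−ln(0.4065)/2.913=0.309 → t=3.618; u2·a0=0.7488·2.913=2.181; a1+a2=1.503 < 2.181 ≤ a1+…+a3=2.913 → R3 fires; M=23 Z=7 B=5 S=0
Draw 14: a1=0.000, a2=1.242, a3=0.000, a0=1.242; τ=−ln(0.4079)/1.242=0.722 → t=4.340; u2·a0=0.2979·1.242=0.370; a1=0.000 < 0.370 ≤ a1+a2=1.242 → R2 fires; M=22 Z=7 B=7 S=1
Draw 15: a1=0.369, a2=1.188, a3=1.645, a0=3.202; τ=−ln(0.0333)/3.202=1.063 → t=5.403 > T=4.35: stop.
S first becomes ≤ 1 when it reaches 1 at the event at t=0.819.

Threshold first reached at t = 0.819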